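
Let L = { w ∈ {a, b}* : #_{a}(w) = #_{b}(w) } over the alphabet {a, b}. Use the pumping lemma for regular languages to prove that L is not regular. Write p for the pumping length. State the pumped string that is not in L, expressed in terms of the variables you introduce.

a^{p+k} b^p

Suppose for contradiction that L is regular, and let p be the pumping length.
Choose w = a^p b^p ∈ L with |w| = 2p ≥ p.
By the pumping lemma, w = xyz with |xy| ≤ p and |y| > 0.
Since the first p symbols of w are all a's and |xy| ≤ p, y lies entirely in the leading a-block: y = a^k for some k with 1 ≤ k ≤ p.
Pump with i = 2: xy^2z = a^{p+k} b^p has p+k occurrences of a but only p of b. Since k ≥ 1 the counts differ, so xy^2z ∉ L.
This is a contradiction; hence L is not regular.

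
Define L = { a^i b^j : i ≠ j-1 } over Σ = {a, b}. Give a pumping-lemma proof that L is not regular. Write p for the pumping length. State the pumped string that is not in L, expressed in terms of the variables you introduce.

Toward a contradiction, assume L is regular with pumping length p.
Choose w = a^p b^{p+p!+1}. Since p ≠ (p+p!+1)-1 = p+p!, w ∈ L; and |w| ≥ p.
Write w = xyz as guaranteed by the lemma, with |xy| ≤ p and |y| ≥ 1.
The first p characters of w are a's, so xy (and hence y) consists only of a's. Write y = a^k, 1 ≤ k ≤ p.
Since 1 ≤ k ≤ p, k divides p!; set t = 1 + p!/k. Then xy^t z has p + (p!/k)·k = p + p! copies of a. Now the a-count is p+p! and (b-count)-1 = (p+p!+1)-1 = p+p!, so i ≠ j-1 fails. So xy^t z = a^{p+p!} b^{p+p!+1} ∉ L.
This is a contradiction; hence L is not regular.

a^{p+p!} b^{p+p!+1}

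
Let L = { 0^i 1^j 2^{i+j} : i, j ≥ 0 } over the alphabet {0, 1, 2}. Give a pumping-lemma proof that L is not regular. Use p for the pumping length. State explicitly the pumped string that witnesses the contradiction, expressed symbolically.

0^{p+k} 1^p 2^{2p}

Suppose for contradiction that L is regular, and let p be the pumping length.
Take w = 0^p 1^p 2^{2p} ∈ L (with i=j=p, i+j=2p), |w| = 4p ≥ p.
By the pumping lemma, w = xyz with |xy| ≤ p and y is nonempty.
The first p characters of w are 0's, so xy (and hence y) consists only of 0's. Write y = 0^k, 1 ≤ k ≤ p.
Consider xy^2z = 0^{p+k} 1^p 2^{2p}. Now the 0- and 1-counts sum to 2p+k, but the 2-count is 2p ≠ 2p+k. So xy^2z ∉ L.
This contradicts the pumping lemma, so L is not regular.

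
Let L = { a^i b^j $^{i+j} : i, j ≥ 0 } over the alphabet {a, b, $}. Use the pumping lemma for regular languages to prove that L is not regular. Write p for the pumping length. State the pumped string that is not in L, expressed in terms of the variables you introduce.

a^{p+k} b^p $^{2p}

Assume L is regular. Let p be the pumping length given by the pumping lemma.
Take w = a^p b^p $^{2p} ∈ L (with i=j=p, i+j=2p), |w| = 4p ≥ p.
By the pumping lemma, w = xyz with |xy| ≤ p and |y| ≥ 1.
Because |xy| ≤ p and w begins with p copies of a, we have y = a^k with 1 ≤ k ≤ p.
Consider xy^2z = a^{p+k} b^p $^{2p}. Now the a- and b-counts sum to 2p+k, but the $-count is 2p ≠ 2p+k. So xy^2z ∉ L.
Contradiction. Therefore L is not regular.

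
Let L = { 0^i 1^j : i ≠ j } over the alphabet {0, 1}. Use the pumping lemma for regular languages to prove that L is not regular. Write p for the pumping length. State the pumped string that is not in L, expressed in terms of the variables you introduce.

Toward a contradiction, assume L is regular with pumping length p.
Choose w = 0^p 1^{p+p!}. Since p ≠ p+p!, w ∈ L; and |w| ≥ p.
Write w = xyz as guaranteed by the lemma, with |xy| ≤ p and y is nonempty.
Since the first p symbols of w are all 0's and |xy| ≤ p, y lies entirely in the leading 0-block: y = 0^k for some k with 1 ≤ k ≤ p.
Since 1 ≤ k ≤ p, k divides p!; set t = 1 + p!/k. Then xy^t z has p + (p!/k)·k = p + p! copies of 0. Now the 0-count equals the 1-count, so i ≠ j fails. So xy^t z = 0^{p+p!} 1^{p+p!} ∉ L.
This contradicts the pumping lemma, so L is not regular.

0^{p+p!} 1^{p+p!}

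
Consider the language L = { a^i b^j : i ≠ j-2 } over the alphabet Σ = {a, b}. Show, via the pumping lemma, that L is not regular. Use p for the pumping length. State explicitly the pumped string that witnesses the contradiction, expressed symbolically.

a^{p+p!} b^{p+p!+2}

Suppose for contradiction that L is regular, and let p be the pumping length.
Choose w = a^p b^{p+p!+2}. Since p ≠ (p+p!+2)-2 = p+p!, w ∈ L; and |w| ≥ p.
The pumping lemma gives a decomposition w = xyz where |xy| ≤ p and y is nonempty.
Because |xy| ≤ p and w begins with p copies of a, we have y = a^k with 1 ≤ k ≤ p.
Since 1 ≤ k ≤ p, k divides p!; set t = 1 + p!/k. Then xy^t z has p + (p!/k)·k = p + p! copies of a. Now the a-count is p+p! and (b-count)-2 = (p+p!+2)-2 = p+p!, so i ≠ j-2 fails. So xy^t z = a^{p+p!} b^{p+p!+2} ∉ L.
This contradicts the pumping lemma, so L is not regular.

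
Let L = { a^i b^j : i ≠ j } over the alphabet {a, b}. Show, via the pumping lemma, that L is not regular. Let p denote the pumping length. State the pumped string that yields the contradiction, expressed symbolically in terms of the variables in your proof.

Assume L is regular; let p be its pumping constant.
Choose w = a^p b^{p+p!}. Since p ≠ p+p!, w ∈ L; and |w| ≥ p.
Write w = xyz as guaranteed by the lemma, with |xy| ≤ p and |y| > 0.
The first p characters of w are a's, so xy (and hence y) consists only of a's. Write y = a^k, 1 ≤ k ≤ p.
Since 1 ≤ k ≤ p, k divides p!; set t = 1 + p!/k. Then xy^t z has p + (p!/k)·k = p + p! copies of a. Now the a-count equals the b-count, so i ≠ j fails. So xy^t z = a^{p+p!} b^{p+p!} ∉ L.
This contradicts the pumping lemma, so L is not regular.

a^{p+p!} b^{p+p!}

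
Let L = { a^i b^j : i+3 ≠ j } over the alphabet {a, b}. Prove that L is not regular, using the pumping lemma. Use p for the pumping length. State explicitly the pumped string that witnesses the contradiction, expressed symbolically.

a^{p+p!} b^{p+p!+3}

Toward a contradiction, assume L is regular with pumping length p.
Choose w = a^p b^{p+p!+3}. Since p ≠ (p+p!+3)-3 = p+p!, w ∈ L; and |w| ≥ p.
By the pumping lemma, w = xyz with |xy| ≤ p and y is nonempty.
The first p characters of w are a's, so xy (and hence y) consists only of a's. Write y = a^k, 1 ≤ k ≤ p.
Since 1 ≤ k ≤ p, k divides p!; set t = 1 + p!/k. Then xy^t z has p + (p!/k)·k = p + p! copies of a. Now the a-count is p+p! and (b-count)-3 = (p+p!+3)-3 = p+p!, so i+3 ≠ j fails. So xy^t z = a^{p+p!} b^{p+p!+3} ∉ L.
This is a contradiction; hence L is not regular.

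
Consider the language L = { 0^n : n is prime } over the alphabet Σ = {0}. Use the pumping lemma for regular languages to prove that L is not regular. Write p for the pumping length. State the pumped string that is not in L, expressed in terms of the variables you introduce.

Suppose for contradiction that L is regular, and let p be the pumping length.
Let q be a prime with q ≥ p+2 (infinitely many primes exist), and take w = 0^q ∈ L with |w| = q ≥ p.
Write w = xyz as guaranteed by the lemma, with |xy| ≤ p and y is nonempty.
Then y = 0^k for some k with 1 ≤ k ≤ p.
Since 1 ≤ k ≤ p, |xz| = q-k. Pump with i = q+1: |xy^{q+1}z| = (q-k)+(q+1)k = q+qk = q(1+k), which is composite (both factors ≥ 2). So xy^{q+1}z = 0^{q(1+k)} ∉ L.
This contradicts the pumping lemma, so L is not regular.

0^{q(1+k)}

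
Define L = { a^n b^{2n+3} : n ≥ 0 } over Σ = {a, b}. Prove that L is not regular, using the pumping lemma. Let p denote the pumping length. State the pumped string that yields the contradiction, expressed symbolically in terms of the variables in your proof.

a^{p+k} b^{2p+3}

Suppose for contradiction that L is regular, and let p be the pumping length.
Let w = a^p b^{2p+3} ∈ L; note |w| = 3p+3 ≥ p.
The pumping lemma gives a decomposition w = xyz where |xy| ≤ p and y is nonempty.
Since the first p symbols of w are all a's and |xy| ≤ p, y lies entirely in the leading a-block: y = a^k for some k with 1 ≤ k ≤ p.
Pump with i = 2: xy^2z = a^{p+k} b^{2p+3}. For this to lie in L we would need 2p+3 = 2(p+k)+3, which forces k = 0. But k ≥ 1, so xy^2z ∉ L.
This contradicts the pumping lemma, so L is not regular.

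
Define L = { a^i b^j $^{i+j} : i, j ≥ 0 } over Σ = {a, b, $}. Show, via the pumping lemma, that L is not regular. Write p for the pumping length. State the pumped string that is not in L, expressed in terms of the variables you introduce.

a^{p+k} b^p $^{2p}

Assume L is regular. Let p be the pumping length given by the pumping lemma.
Take w = a^p b^p $^{2p} ∈ L (with i=j=p, i+j=2p), |w| = 4p ≥ p.
Write w = xyz as guaranteed by the lemma, with |xy| ≤ p and y is nonempty.
The first p characters of w are a's, so xy (and hence y) consists only of a's. Write y = a^k, 1 ≤ k ≤ p.
Consider xy^2z = a^{p+k} b^p $^{2p}. Now the a- and b-counts sum to 2p+k, but the $-count is 2p ≠ 2p+k. So xy^2z ∉ L.
This contradicts the pumping lemma, so L is not regular.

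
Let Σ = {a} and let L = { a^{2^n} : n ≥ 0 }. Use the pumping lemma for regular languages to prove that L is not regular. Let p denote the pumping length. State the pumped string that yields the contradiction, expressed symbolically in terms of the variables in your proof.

Assume L is regular; let p be its pumping constant.
Take w = a^{2^p} ∈ L with |w| = 2^p ≥ p.
Write w = xyz as guaranteed by the lemma, with |xy| ≤ p and |y| ≥ 1.
Then y = a^k for some k with 1 ≤ k ≤ p.
Pump with i = 2: xy^2z = a^{2^p+k}. Since 1 ≤ k ≤ p < 2^p, we have 2^p < 2^p+k < 2^{p+1}, so 2^p+k is not a power of 2. So xy^2z ∉ L.
This is a contradiction; hence L is not regular.

a^{2^p+k}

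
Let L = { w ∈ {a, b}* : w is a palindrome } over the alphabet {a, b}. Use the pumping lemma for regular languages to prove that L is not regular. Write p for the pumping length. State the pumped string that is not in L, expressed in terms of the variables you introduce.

a^{p+k} b a^p

Toward a contradiction, assume L is regular with pumping length p.
Take w = a^p b a^p, a palindrome of length 2p+1 ≥ p.
By the pumping lemma, w = xyz with |xy| ≤ p and |y| ≥ 1.
Because |xy| ≤ p and w begins with p copies of a, we have y = a^k with 1 ≤ k ≤ p.
Pump with i = 2: xy^2z = a^{p+k} b a^p. Its reverse is a^p b a^{p+k}, which differs from xy^2z since k ≥ 1. So xy^2z is not a palindrome and xy^2z ∉ L.
Contradiction. Therefore L is not regular.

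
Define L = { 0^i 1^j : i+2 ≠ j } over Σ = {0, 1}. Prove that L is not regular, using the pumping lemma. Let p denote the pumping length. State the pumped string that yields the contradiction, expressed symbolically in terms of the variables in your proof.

0^{p+p!} 1^{p+p!+2}

Assume L is regular. Let p be the pumping length given by the pumping lemma.
Choose w = 0^p 1^{p+p!+2}. Since p ≠ (p+p!+2)-2 = p+p!, w ∈ L; and |w| ≥ p.
The pumping lemma gives a decomposition w = xyz where |xy| ≤ p and |y| > 0.
Since the first p symbols of w are all 0's and |xy| ≤ p, y lies entirely in the leading 0-block: y = 0^k for some k with 1 ≤ k ≤ p.
Since 1 ≤ k ≤ p, k divides p!; set t = 1 + p!/k. Then xy^t z has p + (p!/k)·k = p + p! copies of 0. Now the 0-count is p+p! and (1-count)-2 = (p+p!+2)-2 = p+p!, so i+2 ≠ j fails. So xy^t z = 0^{p+p!} 1^{p+p!+2} ∉ L.
Contradiction. Therefore L is not regular.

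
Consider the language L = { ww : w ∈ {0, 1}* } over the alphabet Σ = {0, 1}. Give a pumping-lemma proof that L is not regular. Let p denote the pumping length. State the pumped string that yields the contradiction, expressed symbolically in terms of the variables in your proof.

0^{p+k} 1^p 0^p 1^p

Assume L is regular; let p be its pumping constant.
Take w = 0^p 1^p 0^p 1^p = uu where u = 0^p1^p; then w ∈ L and |w| = 4p ≥ p.
By the pumping lemma, w = xyz with |xy| ≤ p and |y| ≥ 1.
Because |xy| ≤ p and w begins with p copies of 0, we have y = 0^k with 1 ≤ k ≤ p.
Pump with i = 2: xy^2z = 0^{p+k} 1^p 0^p 1^p, of length 4p+k. Suppose this equals vv. The string starts with 0 and ends with 1, so v does too; thus the boundary between the two copies of v is a 1→0 transition. There is exactly one such transition, at position 2p+k, so |v| = 2p+k and |vv| = 4p+2k ≠ 4p+k since k ≥ 1. So xy^2z ∉ L.
This is a contradiction; hence L is not regular.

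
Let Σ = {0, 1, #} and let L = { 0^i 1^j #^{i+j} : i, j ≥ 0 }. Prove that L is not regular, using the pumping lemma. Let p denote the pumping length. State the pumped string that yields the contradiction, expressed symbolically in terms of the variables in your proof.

Toward a contradiction, assume L is regular with pumping length p.
Take w = 0^p 1^p #^{2p} ∈ L (with i=j=p, i+j=2p), |w| = 4p ≥ p.
By the pumping lemma, w = xyz with |xy| ≤ p and |y| ≥ 1.
The first p characters of w are 0's, so xy (and hence y) consists only of 0's. Write y = 0^k, 1 ≤ k ≤ p.
Consider xy^2z = 0^{p+k} 1^p #^{2p}. Now the 0- and 1-counts sum to 2p+k, but the #-count is 2p ≠ 2p+k. So xy^2z ∉ L.
This contradicts the pumping lemma, so L is not regular.

0^{p+k} 1^p #^{2p}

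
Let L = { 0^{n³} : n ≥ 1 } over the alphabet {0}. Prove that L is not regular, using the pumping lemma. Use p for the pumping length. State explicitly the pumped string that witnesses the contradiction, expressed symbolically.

0^{p³+k}

Assume L is regular; let p be its pumping constant.
Take w = 0^{p³} ∈ L with |w| = p³ ≥ p.
By the pumping lemma, w = xyz with |xy| ≤ p and y is nonempty.
Then y = 0^k for some k with 1 ≤ k ≤ p.
Pump with i = 2: xy^2z = 0^{p³+k}. Since 1 ≤ k ≤ p, p³ < p³+k ≤ p³+p < p³+3p²+3p+1 = (p+1)³, so p³+k is not a perfect cube. So xy^2z ∉ L.
Contradiction. Therefore L is not regular.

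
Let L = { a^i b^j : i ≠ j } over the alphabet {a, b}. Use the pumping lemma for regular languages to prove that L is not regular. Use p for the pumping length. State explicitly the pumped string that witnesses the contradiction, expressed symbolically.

a^{p+p!} b^{p+p!}

Toward a contradiction, assume L is regular with pumping length p.
Choose w = a^p b^{p+p!}. Since p ≠ p+p!, w ∈ L; and |w| ≥ p.
By the pumping lemma, w = xyz with |xy| ≤ p and |y| ≥ 1.
Because |xy| ≤ p and w begins with p copies of a, we have y = a^k with 1 ≤ k ≤ p.
Since 1 ≤ k ≤ p, k divides p!; set t = 1 + p!/k. Then xy^t z has p + (p!/k)·k = p + p! copies of a. Now the a-count equals the b-count, so i ≠ j fails. So xy^t z = a^{p+p!} b^{p+p!} ∉ L.
This contradicts the pumping lemma, so L is not regular.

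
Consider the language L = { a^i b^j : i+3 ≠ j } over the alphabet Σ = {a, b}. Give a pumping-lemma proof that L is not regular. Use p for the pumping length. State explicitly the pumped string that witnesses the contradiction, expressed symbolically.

Assume L is regular. Let p be the pumping length given by the pumping lemma.
Choose w = a^p b^{p+p!+3}. Since p ≠ (p+p!+3)-3 = p+p!, w ∈ L; and |w| ≥ p.
Write w = xyz as guaranteed by the lemma, with |xy| ≤ p and |y| ≥ 1.
The first p characters of w are a's, so xy (and hence y) consists only of a's. Write y = a^k, 1 ≤ k ≤ p.
Since 1 ≤ k ≤ p, k divides p!; set t = 1 + p!/k. Then xy^t z has p + (p!/k)·k = p + p! copies of a. Now the a-count is p+p! and (b-count)-3 = (p+p!+3)-3 = p+p!, so i+3 ≠ j fails. So xy^t z = a^{p+p!} b^{p+p!+3} ∉ L.
This contradicts the pumping lemma, so L is not regular.

a^{p+p!} b^{p+p!+3}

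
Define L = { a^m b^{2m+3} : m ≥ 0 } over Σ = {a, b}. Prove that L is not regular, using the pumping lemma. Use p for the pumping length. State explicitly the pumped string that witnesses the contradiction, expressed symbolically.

Suppose for contradiction that L is regular, and let p be the pumping length.
Take w = a^p b^{2p+3}. Then w ∈ L and |w| = 3p+3 ≥ p.
By the pumping lemma, w = xyz with |xy| ≤ p and y is nonempty.
Because |xy| ≤ p and w begins with p copies of a, we have y = a^k with 1 ≤ k ≤ p.
Pump with i = 2: xy^2z = a^{p+k} b^{2p+3}. For this to lie in L we would need 2p+3 = 2(p+k)+3, which forces k = 0. But k ≥ 1, so xy^2z ∉ L.
Contradiction. Therefore L is not regular.

a^{p+k} b^{2p+3}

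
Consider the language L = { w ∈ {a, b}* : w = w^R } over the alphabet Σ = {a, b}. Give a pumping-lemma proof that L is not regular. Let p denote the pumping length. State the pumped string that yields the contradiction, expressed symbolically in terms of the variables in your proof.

Assume L is regular. Let p be the pumping length given by the pumping lemma.
Take w = a^p b a^p, a palindrome of length 2p+1 ≥ p.
By the pumping lemma, w = xyz with |xy| ≤ p and |y| ≥ 1.
Since the first p symbols of w are all a's and |xy| ≤ p, y lies entirely in the leading a-block: y = a^k for some k with 1 ≤ k ≤ p.
Pump with i = 2: xy^2z = a^{p+k} b a^p. Its reverse is a^p b a^{p+k}, which differs from xy^2z since k ≥ 1. So xy^2z is not a palindrome and xy^2z ∉ L.
This contradicts the pumping lemma, so L is not regular.

a^{p+k} b a^p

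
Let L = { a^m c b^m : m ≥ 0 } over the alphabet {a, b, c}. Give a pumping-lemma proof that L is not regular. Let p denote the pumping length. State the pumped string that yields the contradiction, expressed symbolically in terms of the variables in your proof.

a^{p+k} c b^p

Toward a contradiction, assume L is regular with pumping length p.
Take w = a^p c b^p ∈ L with |w| = 2p+1 ≥ p.
Write w = xyz as guaranteed by the lemma, with |xy| ≤ p and y is nonempty.
The first p characters of w are a's, so xy (and hence y) consists only of a's. Write y = a^k, 1 ≤ k ≤ p.
Pump with i = 2: xy^2z = a^{p+k} c b^p, which would require p+k = p. But k ≥ 1, so xy^2z ∉ L.
This contradicts the pumping lemma, so L is not regular.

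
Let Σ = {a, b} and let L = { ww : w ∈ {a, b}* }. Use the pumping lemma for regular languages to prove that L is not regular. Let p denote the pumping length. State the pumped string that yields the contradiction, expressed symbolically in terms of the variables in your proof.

Suppose for contradiction that L is regular, and let p be the pumping length.
Take w = a^p b^p a^p b^p = uu where u = a^pb^p; then w ∈ L and |w| = 4p ≥ p.
The pumping lemma gives a decomposition w = xyz where |xy| ≤ p and |y| > 0.
Since the first p symbols of w are all a's and |xy| ≤ p, y lies entirely in the leading a-block: y = a^k for some k with 1 ≤ k ≤ p.
Pump with i = 2: xy^2z = a^{p+k} b^p a^p b^p, of length 4p+k. Suppose this equals vv. The string starts with a and ends with b, so v does too; thus the boundary between the two copies of v is a b→a transition. There is exactly one such transition, at position 2p+k, so |v| = 2p+k and |vv| = 4p+2k ≠ 4p+k since k ≥ 1. So xy^2z ∉ L.
Contradiction. Therefore L is not regular.

a^{p+k} b^p a^p b^p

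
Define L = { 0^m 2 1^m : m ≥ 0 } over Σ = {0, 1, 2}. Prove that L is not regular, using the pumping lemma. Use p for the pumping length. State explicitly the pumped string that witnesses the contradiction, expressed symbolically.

Assume L is regular. Let p be the pumping length given by the pumping lemma.
Take w = 0^p 2 1^p ∈ L with |w| = 2p+1 ≥ p.
By the pumping lemma, w = xyz with |xy| ≤ p and y is nonempty.
The first p characters of w are 0's, so xy (and hence y) consists only of 0's. Write y = 0^k, 1 ≤ k ≤ p.
Pump with i = 2: xy^2z = 0^{p+k} 2 1^p, which would require p+k = p. But k ≥ 1, so xy^2z ∉ L.
This is a contradiction; hence L is not regular.

0^{p+k} 2 1^p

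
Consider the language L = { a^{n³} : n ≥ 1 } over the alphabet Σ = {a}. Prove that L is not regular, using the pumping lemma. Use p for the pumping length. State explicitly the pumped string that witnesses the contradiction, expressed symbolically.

Suppose for contradiction that L is regular, and let p be the pumping length.
Take w = a^{p³} ∈ L with |w| = p³ ≥ p.
By the pumping lemma, w = xyz with |xy| ≤ p and y is nonempty.
Then y = a^k for some k with 1 ≤ k ≤ p.
Pump with i = 2: xy^2z = a^{p³+k}. Since 1 ≤ k ≤ p, p³ < p³+k ≤ p³+p < p³+3p²+3p+1 = (p+1)³, so p³+k is not a perfect cube. So xy^2z ∉ L.
Contradiction. Therefore L is not regular.

a^{p³+k}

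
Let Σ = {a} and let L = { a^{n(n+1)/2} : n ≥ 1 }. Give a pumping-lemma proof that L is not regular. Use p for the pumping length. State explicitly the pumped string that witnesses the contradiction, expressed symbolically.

Suppose for contradiction that L is regular, and let p be the pumping length.
Take w = a^{p(p+1)/2} ∈ L with |w| = p(p+1)/2 ≥ p.
By the pumping lemma, w = xyz with |xy| ≤ p and y is nonempty.
Then y = a^k for some k with 1 ≤ k ≤ p.
Pump with i = 2: xy^2z = a^{p(p+1)/2+k}. Since 1 ≤ k ≤ p, p(p+1)/2 < p(p+1)/2+k ≤ p(p+1)/2+p < (p+1)(p+2)/2, so p(p+1)/2+k is strictly between consecutive triangular numbers. So xy^2z ∉ L.
This is a contradiction; hence L is not regular.

a^{p(p+1)/2+k}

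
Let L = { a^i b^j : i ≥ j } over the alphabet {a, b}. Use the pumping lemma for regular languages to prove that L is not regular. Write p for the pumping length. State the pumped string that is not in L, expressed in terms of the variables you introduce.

Suppose for contradiction that L is regular, and let p be the pumping length.
Choose w = a^p b^p ∈ L, with |w| = 2p ≥ p.
By the pumping lemma, w = xyz with |xy| ≤ p and |y| ≥ 1.
Since the first p symbols of w are all a's and |xy| ≤ p, y lies entirely in the leading a-block: y = a^k for some k with 1 ≤ k ≤ p.
Consider xy^0z = xz = a^{p-k} b^p. Since k ≥ 1, the a-count p-k is less than p, so i ≥ j fails; thus xz ∉ L.
Contradiction. Therefore L is not regular.

a^{p-k} b^p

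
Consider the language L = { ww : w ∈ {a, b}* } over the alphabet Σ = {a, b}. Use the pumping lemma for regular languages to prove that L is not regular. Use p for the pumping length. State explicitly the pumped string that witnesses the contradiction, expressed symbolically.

a^{p+k} b^p a^p b^p

Assume L is regular; let p be its pumping constant.
Take w = a^p b^p a^p b^p = uu where u = a^pb^p; then w ∈ L and |w| = 4p ≥ p.
Write w = xyz as guaranteed by the lemma, with |xy| ≤ p and y is nonempty.
The first p characters of w are a's, so xy (and hence y) consists only of a's. Write y = a^k, 1 ≤ k ≤ p.
Pump with i = 2: xy^2z = a^{p+k} b^p a^p b^p, of length 4p+k. Suppose this equals vv. The string starts with a and ends with b, so v does too; thus the boundary between the two copies of v is a b→a transition. There is exactly one such transition, at position 2p+k, so |v| = 2p+k and |vv| = 4p+2k ≠ 4p+k since k ≥ 1. So xy^2z ∉ L.
This contradicts the pumping lemma, so L is not regular.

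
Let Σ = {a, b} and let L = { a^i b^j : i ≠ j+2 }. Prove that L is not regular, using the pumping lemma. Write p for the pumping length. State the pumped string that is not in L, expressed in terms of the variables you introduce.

Toward a contradiction, assume L is regular with pumping length p.
Choose w = a^p b^{p+p!-2}. Since p ≠ (p+p!-2)+2 = p+p!, w ∈ L; and |w| ≥ p.
By the pumping lemma, w = xyz with |xy| ≤ p and |y| ≥ 1.
Because |xy| ≤ p and w begins with p copies of a, we have y = a^k with 1 ≤ k ≤ p.
Since 1 ≤ k ≤ p, k divides p!; set t = 1 + p!/k. Then xy^t z has p + (p!/k)·k = p + p! copies of a. Now the a-count is p+p! and (b-count)+2 = (p+p!-2)+2 = p+p!, so i ≠ j+2 fails. So xy^t z = a^{p+p!} b^{p+p!-2} ∉ L.
Contradiction. Therefore L is not regular.

a^{p+p!} b^{p+p!-2}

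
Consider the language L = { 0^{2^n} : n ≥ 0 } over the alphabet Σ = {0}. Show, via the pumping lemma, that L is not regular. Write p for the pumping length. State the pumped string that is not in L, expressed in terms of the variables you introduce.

Toward a contradiction, assume L is regular with pumping length p.
Take w = 0^{2^p} ∈ L with |w| = 2^p ≥ p.
Write w = xyz as guaranteed by the lemma, with |xy| ≤ p and |y| ≥ 1.
Then y = 0^k for some k with 1 ≤ k ≤ p.
Pump with i = 2: xy^2z = 0^{2^p+k}. Since 1 ≤ k ≤ p < 2^p, we have 2^p < 2^p+k < 2^{p+1}, so 2^p+k is not a power of 2. So xy^2z ∉ L.
This is a contradiction; hence L is not regular.

0^{2^p+k}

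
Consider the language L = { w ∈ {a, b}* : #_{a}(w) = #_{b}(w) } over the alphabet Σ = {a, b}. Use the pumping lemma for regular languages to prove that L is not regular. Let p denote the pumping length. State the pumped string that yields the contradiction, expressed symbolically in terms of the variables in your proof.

Assume L is regular. Let p be the pumping length given by the pumping lemma.
Choose w = a^p b^p ∈ L with |w| = 2p ≥ p.
Write w = xyz as guaranteed by the lemma, with |xy| ≤ p and y is nonempty.
Since the first p symbols of w are all a's and |xy| ≤ p, y lies entirely in the leading a-block: y = a^k for some k with 1 ≤ k ≤ p.
Pump with i = 2: xy^2z = a^{p+k} b^p has p+k occurrences of a but only p of b. Since k ≥ 1 the counts differ, so xy^2z ∉ L.
Contradiction. Therefore L is not regular.

a^{p+k} b^p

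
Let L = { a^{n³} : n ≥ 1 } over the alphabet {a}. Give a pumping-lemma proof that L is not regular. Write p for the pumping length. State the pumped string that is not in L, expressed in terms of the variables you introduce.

Toward a contradiction, assume L is regular with pumping length p.
Take w = a^{p³} ∈ L with |w| = p³ ≥ p.
The pumping lemma gives a decomposition w = xyz where |xy| ≤ p and |y| > 0.
Then y = a^k for some k with 1 ≤ k ≤ p.
Pump with i = 2: xy^2z = a^{p³+k}. Since 1 ≤ k ≤ p, p³ < p³+k ≤ p³+p < p³+3p²+3p+1 = (p+1)³, so p³+k is not a perfect cube. So xy^2z ∉ L.
This is a contradiction; hence L is not regular.

a^{p³+k}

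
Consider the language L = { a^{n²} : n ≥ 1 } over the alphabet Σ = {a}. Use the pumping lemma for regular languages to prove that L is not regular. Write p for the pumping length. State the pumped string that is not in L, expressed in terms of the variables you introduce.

Assume L is regular. Let p be the pumping length given by the pumping lemma.
Take w = a^{p²} ∈ L with |w| = p² ≥ p.
Write w = xyz as guaranteed by the lemma, with |xy| ≤ p and y is nonempty.
Then y = a^k for some k with 1 ≤ k ≤ p.
Pump with i = 2: xy^2z = a^{p²+k}. Since 1 ≤ k ≤ p, p² < p²+k ≤ p²+p < (p+1)², so p²+k lies strictly between consecutive squares and is not a perfect square. So xy^2z ∉ L.
Contradiction. Therefore L is not regular.

a^{p²+k}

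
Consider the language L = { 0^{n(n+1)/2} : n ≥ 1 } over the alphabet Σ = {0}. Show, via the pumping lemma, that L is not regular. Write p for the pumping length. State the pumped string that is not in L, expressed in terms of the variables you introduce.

Assume L is regular; let p be its pumping constant.
Take w = 0^{p(p+1)/2} ∈ L with |w| = p(p+1)/2 ≥ p.
By the pumping lemma, w = xyz with |xy| ≤ p and |y| > 0.
Then y = 0^k for some k with 1 ≤ k ≤ p.
Pump with i = 2: xy^2z = 0^{p(p+1)/2+k}. Since 1 ≤ k ≤ p, p(p+1)/2 < p(p+1)/2+k ≤ p(p+1)/2+p < (p+1)(p+2)/2, so p(p+1)/2+k is strictly between consecutive triangular numbers. So xy^2z ∉ L.
This is a contradiction; hence L is not regular.

0^{p(p+1)/2+k}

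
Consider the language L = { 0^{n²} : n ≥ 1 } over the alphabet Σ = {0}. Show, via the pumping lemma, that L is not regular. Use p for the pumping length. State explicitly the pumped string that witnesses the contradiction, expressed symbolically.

0^{p²+k}

Assume L is regular. Let p be the pumping length given by the pumping lemma.
Take w = 0^{p²} ∈ L with |w| = p² ≥ p.
The pumping lemma gives a decomposition w = xyz where |xy| ≤ p and y is nonempty.
Then y = 0^k for some k with 1 ≤ k ≤ p.
Pump with i = 2: xy^2z = 0^{p²+k}. Since 1 ≤ k ≤ p, p² < p²+k ≤ p²+p < (p+1)², so p²+k lies strictly between consecutive squares and is not a perfect square. So xy^2z ∉ L.
This contradicts the pumping lemma, so L is not regular.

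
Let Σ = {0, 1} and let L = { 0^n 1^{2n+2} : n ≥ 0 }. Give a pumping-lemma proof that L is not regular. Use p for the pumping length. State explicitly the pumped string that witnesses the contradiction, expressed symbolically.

0^{p+k} 1^{2p+2}

Assume L is regular; let p be its pumping constant.
Choose w = 0^p 1^{2p+2}, which is in L with |w| = 3p+2 ≥ p.
The pumping lemma gives a decomposition w = xyz where |xy| ≤ p and y is nonempty.
Because |xy| ≤ p and w begins with p copies of 0, we have y = 0^k with 1 ≤ k ≤ p.
Pump with i = 2: xy^2z = 0^{p+k} 1^{2p+2}. For this to lie in L we would need 2p+2 = 2(p+k)+2, which forces k = 0. But k ≥ 1, so xy^2z ∉ L.
Contradiction. Therefore L is not regular.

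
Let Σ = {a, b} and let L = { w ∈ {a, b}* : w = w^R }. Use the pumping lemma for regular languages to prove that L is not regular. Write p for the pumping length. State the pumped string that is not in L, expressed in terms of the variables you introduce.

a^{p+k} b a^p

Assume L is regular; let p be its pumping constant.
Take w = a^p b a^p, a palindrome of length 2p+1 ≥ p.
Write w = xyz as guaranteed by the lemma, with |xy| ≤ p and |y| > 0.
The first p characters of w are a's, so xy (and hence y) consists only of a's. Write y = a^k, 1 ≤ k ≤ p.
Pump with i = 2: xy^2z = a^{p+k} b a^p. Its reverse is a^p b a^{p+k}, which differs from xy^2z since k ≥ 1. So xy^2z is not a palindrome and xy^2z ∉ L.
This contradicts the pumping lemma, so L is not regular.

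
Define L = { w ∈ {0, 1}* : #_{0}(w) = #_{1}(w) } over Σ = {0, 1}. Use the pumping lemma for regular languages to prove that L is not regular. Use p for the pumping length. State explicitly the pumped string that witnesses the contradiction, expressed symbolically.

0^{p+k} 1^p

Toward a contradiction, assume L is regular with pumping length p.
Choose w = 0^p 1^p ∈ L with |w| = 2p ≥ p.
By the pumping lemma, w = xyz with |xy| ≤ p and |y| ≥ 1.
Because |xy| ≤ p and w begins with p copies of 0, we have y = 0^k with 1 ≤ k ≤ p.
Pump with i = 2: xy^2z = 0^{p+k} 1^p has p+k occurrences of 0 but only p of 1. Since k ≥ 1 the counts differ, so xy^2z ∉ L.
This contradicts the pumping lemma, so L is not regular.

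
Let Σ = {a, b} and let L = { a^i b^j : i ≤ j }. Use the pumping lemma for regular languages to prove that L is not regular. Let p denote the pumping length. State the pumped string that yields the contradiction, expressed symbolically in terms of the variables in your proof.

a^{p+k} b^p

Assume L is regular. Let p be the pumping length given by the pumping lemma.
Choose w = a^p b^p ∈ L, with |w| = 2p ≥ p.
The pumping lemma gives a decomposition w = xyz where |xy| ≤ p and y is nonempty.
Since the first p symbols of w are all a's and |xy| ≤ p, y lies entirely in the leading a-block: y = a^k for some k with 1 ≤ k ≤ p.
Consider xy^2z = a^{p+k} b^p. Since k ≥ 1, the a-count p+k exceeds the b-count p, so i ≤ j fails; thus xy^2z ∉ L.
This is a contradiction; hence L is not regular.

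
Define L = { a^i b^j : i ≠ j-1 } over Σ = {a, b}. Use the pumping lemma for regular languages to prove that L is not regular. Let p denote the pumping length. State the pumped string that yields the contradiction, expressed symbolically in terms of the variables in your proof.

Suppose for contradiction that L is regular, and let p be the pumping length.
Choose w = a^p b^{p+p!+1}. Since p ≠ (p+p!+1)-1 = p+p!, w ∈ L; and |w| ≥ p.
The pumping lemma gives a decomposition w = xyz where |xy| ≤ p and |y| > 0.
Since the first p symbols of w are all a's and |xy| ≤ p, y lies entirely in the leading a-block: y = a^k for some k with 1 ≤ k ≤ p.
Since 1 ≤ k ≤ p, k divides p!; set t = 1 + p!/k. Then xy^t z has p + (p!/k)·k = p + p! copies of a. Now the a-count is p+p! and (b-count)-1 = (p+p!+1)-1 = p+p!, so i ≠ j-1 fails. So xy^t z = a^{p+p!} b^{p+p!+1} ∉ L.
This contradicts the pumping lemma, so L is not regular.

a^{p+p!} b^{p+p!+1}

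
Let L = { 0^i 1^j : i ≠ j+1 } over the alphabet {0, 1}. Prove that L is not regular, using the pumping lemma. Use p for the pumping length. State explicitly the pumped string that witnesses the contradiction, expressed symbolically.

0^{p+p!} 1^{p+p!-1}

Suppose for contradiction that L is regular, and let p be the pumping length.
Choose w = 0^p 1^{p+p!-1}. Since p ≠ (p+p!-1)+1 = p+p!, w ∈ L; and |w| ≥ p.
Write w = xyz as guaranteed by the lemma, with |xy| ≤ p and |y| ≥ 1.
Since the first p symbols of w are all 0's and |xy| ≤ p, y lies entirely in the leading 0-block: y = 0^k for some k with 1 ≤ k ≤ p.
Since 1 ≤ k ≤ p, k divides p!; set t = 1 + p!/k. Then xy^t z has p + (p!/k)·k = p + p! copies of 0. Now the 0-count is p+p! and (1-count)+1 = (p+p!-1)+1 = p+p!, so i ≠ j+1 fails. So xy^t z = 0^{p+p!} 1^{p+p!-1} ∉ L.
This is a contradiction; hence L is not regular.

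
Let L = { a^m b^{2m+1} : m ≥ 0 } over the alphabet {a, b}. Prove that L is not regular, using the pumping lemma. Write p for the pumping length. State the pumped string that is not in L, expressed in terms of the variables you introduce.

Assume L is regular. Let p be the pumping length given by the pumping lemma.
Choose w = a^p b^{2p+1}, which is in L with |w| = 3p+1 ≥ p.
The pumping lemma gives a decomposition w = xyz where |xy| ≤ p and |y| ≥ 1.
Since the first p symbols of w are all a's and |xy| ≤ p, y lies entirely in the leading a-block: y = a^k for some k with 1 ≤ k ≤ p.
Pump with i = 2: xy^2z = a^{p+k} b^{2p+1}. For this to lie in L we would need 2p+1 = 2(p+k)+1, which forces k = 0. But k ≥ 1, so xy^2z ∉ L.
Contradiction. Therefore L is not regular.

a^{p+k} b^{2p+1}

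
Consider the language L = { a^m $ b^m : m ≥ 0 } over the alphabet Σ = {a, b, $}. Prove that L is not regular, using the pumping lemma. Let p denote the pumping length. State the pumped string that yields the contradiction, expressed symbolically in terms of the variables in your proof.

a^{p+k} $ b^p

Toward a contradiction, assume L is regular with pumping length p.
Take w = a^p $ b^p ∈ L with |w| = 2p+1 ≥ p.
Write w = xyz as guaranteed by the lemma, with |xy| ≤ p and |y| > 0.
Since the first p symbols of w are all a's and |xy| ≤ p, y lies entirely in the leading a-block: y = a^k for some k with 1 ≤ k ≤ p.
Pump with i = 2: xy^2z = a^{p+k} $ b^p, which would require p+k = p. But k ≥ 1, so xy^2z ∉ L.
This contradicts the pumping lemma, so L is not regular.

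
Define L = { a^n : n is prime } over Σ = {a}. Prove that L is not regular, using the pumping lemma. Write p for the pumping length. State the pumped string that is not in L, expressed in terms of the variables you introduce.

a^{q(1+k)}

Toward a contradiction, assume L is regular with pumping length p.
Let q be a prime with q ≥ p+2 (infinitely many primes exist), and take w = a^q ∈ L with |w| = q ≥ p.
Write w = xyz as guaranteed by the lemma, with |xy| ≤ p and |y| > 0.
Then y = a^k for some k with 1 ≤ k ≤ p.
Since 1 ≤ k ≤ p, |xz| = q-k. Pump with i = q+1: |xy^{q+1}z| = (q-k)+(q+1)k = q+qk = q(1+k), which is composite (both factors ≥ 2). So xy^{q+1}z = a^{q(1+k)} ∉ L.
Contradiction. Therefore L is not regular.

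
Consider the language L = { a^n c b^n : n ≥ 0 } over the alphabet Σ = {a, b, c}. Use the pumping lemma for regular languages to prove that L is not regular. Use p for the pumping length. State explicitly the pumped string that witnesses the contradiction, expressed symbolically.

a^{p+k} c b^p

Suppose for contradiction that L is regular, and let p be the pumping length.
Take w = a^p c b^p ∈ L with |w| = 2p+1 ≥ p.
The pumping lemma gives a decomposition w = xyz where |xy| ≤ p and y is nonempty.
Because |xy| ≤ p and w begins with p copies of a, we have y = a^k with 1 ≤ k ≤ p.
Pump with i = 2: xy^2z = a^{p+k} c b^p, which would require p+k = p. But k ≥ 1, so xy^2z ∉ L.
This contradicts the pumping lemma, so L is not regular.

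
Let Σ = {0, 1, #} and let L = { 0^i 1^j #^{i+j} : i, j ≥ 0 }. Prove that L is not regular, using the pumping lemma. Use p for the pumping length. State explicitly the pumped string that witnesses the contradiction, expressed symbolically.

Suppose for contradiction that L is regular, and let p be the pumping length.
Take w = 0^p 1^p #^{2p} ∈ L (with i=j=p, i+j=2p), |w| = 4p ≥ p.
By the pumping lemma, w = xyz with |xy| ≤ p and |y| > 0.
Since the first p symbols of w are all 0's and |xy| ≤ p, y lies entirely in the leading 0-block: y = 0^k for some k with 1 ≤ k ≤ p.
Consider xy^2z = 0^{p+k} 1^p #^{2p}. Now the 0- and 1-counts sum to 2p+k, but the #-count is 2p ≠ 2p+k. So xy^2z ∉ L.
This contradicts the pumping lemma, so L is not regular.

0^{p+k} 1^p #^{2p}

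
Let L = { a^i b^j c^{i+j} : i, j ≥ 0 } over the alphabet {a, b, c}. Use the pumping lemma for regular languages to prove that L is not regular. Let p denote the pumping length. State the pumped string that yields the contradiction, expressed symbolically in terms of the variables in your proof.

Toward a contradiction, assume L is regular with pumping length p.
Take w = a^p b^p c^{2p} ∈ L (with i=j=p, i+j=2p), |w| = 4p ≥ p.
The pumping lemma gives a decomposition w = xyz where |xy| ≤ p and |y| > 0.
The first p characters of w are a's, so xy (and hence y) consists only of a's. Write y = a^k, 1 ≤ k ≤ p.
Consider xy^2z = a^{p+k} b^p c^{2p}. Now the a- and b-counts sum to 2p+k, but the c-count is 2p ≠ 2p+k. So xy^2z ∉ L.
This contradicts the pumping lemma, so L is not regular.

a^{p+k} b^p c^{2p}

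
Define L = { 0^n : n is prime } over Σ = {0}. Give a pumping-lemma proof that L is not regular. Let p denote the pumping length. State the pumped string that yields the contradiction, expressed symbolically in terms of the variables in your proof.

Toward a contradiction, assume L is regular with pumping length p.
Let q be a prime with q ≥ p+2 (infinitely many primes exist), and take w = 0^q ∈ L with |w| = q ≥ p.
The pumping lemma gives a decomposition w = xyz where |xy| ≤ p and |y| > 0.
Then y = 0^k for some k with 1 ≤ k ≤ p.
Since 1 ≤ k ≤ p, |xz| = q-k. Pump with i = q+1: |xy^{q+1}z| = (q-k)+(q+1)k = q+qk = q(1+k), which is composite (both factors ≥ 2). So xy^{q+1}z = 0^{q(1+k)} ∉ L.
This is a contradiction; hence L is not regular.

0^{q(1+k)}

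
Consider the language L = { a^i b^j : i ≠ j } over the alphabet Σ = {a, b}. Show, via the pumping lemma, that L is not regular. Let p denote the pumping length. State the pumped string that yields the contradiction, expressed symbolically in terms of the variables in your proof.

Toward a contradiction, assume L is regular with pumping length p.
Choose w = a^p b^{p+p!}. Since p ≠ p+p!, w ∈ L; and |w| ≥ p.
The pumping lemma gives a decomposition w = xyz where |xy| ≤ p and |y| > 0.
Because |xy| ≤ p and w begins with p copies of a, we have y = a^k with 1 ≤ k ≤ p.
Since 1 ≤ k ≤ p, k divides p!; set t = 1 + p!/k. Then xy^t z has p + (p!/k)·k = p + p! copies of a. Now the a-count equals the b-count, so i ≠ j fails. So xy^t z = a^{p+p!} b^{p+p!} ∉ L.
Contradiction. Therefore L is not regular.

a^{p+p!} b^{p+p!}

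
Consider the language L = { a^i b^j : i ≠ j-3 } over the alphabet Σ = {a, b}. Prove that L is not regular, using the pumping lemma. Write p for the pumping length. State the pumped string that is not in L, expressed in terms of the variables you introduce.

Toward a contradiction, assume L is regular with pumping length p.
Choose w = a^p b^{p+p!+3}. Since p ≠ (p+p!+3)-3 = p+p!, w ∈ L; and |w| ≥ p.
Write w = xyz as guaranteed by the lemma, with |xy| ≤ p and |y| ≥ 1.
Because |xy| ≤ p and w begins with p copies of a, we have y = a^k with 1 ≤ k ≤ p.
Since 1 ≤ k ≤ p, k divides p!; set t = 1 + p!/k. Then xy^t z has p + (p!/k)·k = p + p! copies of a. Now the a-count is p+p! and (b-count)-3 = (p+p!+3)-3 = p+p!, so i ≠ j-3 fails. So xy^t z = a^{p+p!} b^{p+p!+3} ∉ L.
Contradiction. Therefore L is not regular.

a^{p+p!} b^{p+p!+3}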